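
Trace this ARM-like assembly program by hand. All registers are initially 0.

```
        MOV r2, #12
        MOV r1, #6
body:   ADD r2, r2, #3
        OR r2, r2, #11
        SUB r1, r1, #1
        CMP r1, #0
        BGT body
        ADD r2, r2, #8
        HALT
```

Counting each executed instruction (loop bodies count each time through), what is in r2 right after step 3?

MOV r2, #12 → r2=12
MOV r1, #6 → r1=6
ADD r2, r2, #3 → r2=12+3=15
After step 3: r2 = 15.

15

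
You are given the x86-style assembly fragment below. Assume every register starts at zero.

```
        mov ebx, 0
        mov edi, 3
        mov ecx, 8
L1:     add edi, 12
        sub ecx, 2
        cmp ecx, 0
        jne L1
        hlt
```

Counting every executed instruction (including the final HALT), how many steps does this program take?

ebx=0
edi=3
ecx=8
edi=3+12=15
ecx=8-2=6
cmp ecx, 0  (cmp 6,0)
jne L1: taken
edi=15+12=27
ecx=6-2=4
cmp ecx, 0  (cmp 4,0)
jne L1: taken
edi=27+12=39
ecx=4-2=2
cmp ecx, 0  (cmp 2,0)
jne L1: taken
edi=39+12=51
ecx=2-2=0
cmp ecx, 0  (cmp 0,0)
jne L1: not taken
halt.
Total executed instructions: 20.

20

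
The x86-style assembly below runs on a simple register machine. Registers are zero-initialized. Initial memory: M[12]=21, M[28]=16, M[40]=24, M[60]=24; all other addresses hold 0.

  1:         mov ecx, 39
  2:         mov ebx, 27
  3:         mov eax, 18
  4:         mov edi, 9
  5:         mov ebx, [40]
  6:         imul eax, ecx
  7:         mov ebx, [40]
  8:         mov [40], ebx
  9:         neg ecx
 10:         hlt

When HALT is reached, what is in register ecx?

-39

after mov ecx, 39: ecx=39
after mov ebx, 27: ebx=27
after mov eax, 18: eax=18
after mov edi, 9: edi=9
after mov ebx, [40]: ebx=M[40]=24
after imul eax, ecx: eax=18*39=702
after mov ebx, [40]: ebx=M[40]=24
mov [40], ebx → M[40]=24
after neg ecx: ecx=-(39)=-39
halt.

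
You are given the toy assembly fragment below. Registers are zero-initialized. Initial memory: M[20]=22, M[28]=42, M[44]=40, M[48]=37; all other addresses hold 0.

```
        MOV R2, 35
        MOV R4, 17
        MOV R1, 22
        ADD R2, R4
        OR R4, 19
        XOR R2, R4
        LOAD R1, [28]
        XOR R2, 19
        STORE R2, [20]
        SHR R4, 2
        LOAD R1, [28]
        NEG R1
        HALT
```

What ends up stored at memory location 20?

52

R2=35
R4=17
R1=22
R2=35+17=52
R4=17|19=19
R2=52^19=39
R1=M[28]=42
R2=39^19=52
STORE R2, [20] → M[20]=52
R4=19>>2=4
R1=M[28]=42
R1=-(42)=-42
halt.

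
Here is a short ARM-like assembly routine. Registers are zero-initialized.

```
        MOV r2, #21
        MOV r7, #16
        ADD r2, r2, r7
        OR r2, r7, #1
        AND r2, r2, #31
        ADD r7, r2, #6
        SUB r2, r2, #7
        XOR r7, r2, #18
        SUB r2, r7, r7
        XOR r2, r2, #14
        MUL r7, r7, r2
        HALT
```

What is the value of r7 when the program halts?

MOV r2, #21 → r2=21
MOV r7, #16 → r7=16
ADD r2, r2, r7 → r2=21+16=37
OR r2, r7, #1 → r2=16|1=17
AND r2, r2, #31 → r2=17&31=17
ADD r7, r2, #6 → r7=17+6=23
SUB r2, r2, #7 → r2=17-7=10
XOR r7, r2, #18 → r7=10^18=24
SUB r2, r7, r7 → r2=24-24=0
XOR r2, r2, #14 → r2=0^14=14
MUL r7, r7, r2 → r7=24*14=336
halt.

336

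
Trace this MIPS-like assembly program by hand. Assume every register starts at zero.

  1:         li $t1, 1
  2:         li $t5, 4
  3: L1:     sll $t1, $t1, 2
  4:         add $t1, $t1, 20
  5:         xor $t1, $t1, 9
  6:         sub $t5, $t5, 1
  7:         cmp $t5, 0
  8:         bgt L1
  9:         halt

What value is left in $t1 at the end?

$t1=1
$t5=4
$t1=1<<2=4
$t1=4+20=24
$t1=24^9=17
$t5=4-1=3
cmp $t5, 0  (cmp 3,0)
bgt L1: taken
$t1=17<<2=68
$t1=68+20=88
$t1=88^9=81
$t5=3-1=2
cmp $t5, 0  (cmp 2,0)
bgt L1: taken
$t1=81<<2=324
$t1=324+20=344
$t1=344^9=337
$t5=2-1=1
cmp $t5, 0  (cmp 1,0)
bgt L1: taken
$t1=337<<2=1348
$t1=1348+20=1368
$t1=1368^9=1361
$t5=1-1=0
cmp $t5, 0  (cmp 0,0)
bgt L1: not taken
halt.

1361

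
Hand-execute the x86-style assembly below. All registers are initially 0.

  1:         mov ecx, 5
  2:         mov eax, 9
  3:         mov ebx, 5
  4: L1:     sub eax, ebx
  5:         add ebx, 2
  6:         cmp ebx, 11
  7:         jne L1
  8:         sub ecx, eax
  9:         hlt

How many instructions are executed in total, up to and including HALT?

after mov ecx, 5: ecx=5
after mov eax, 9: eax=9
after mov ebx, 5: ebx=5
after sub eax, ebx: eax=9-5=4
after add ebx, 2: ebx=5+2=7
cmp ebx, 11  (cmp 7,11)
jne L1: taken
after sub eax, ebx: eax=4-7=-3
after add ebx, 2: ebx=7+2=9
cmp ebx, 11  (cmp 9,11)
jne L1: taken
after sub eax, ebx: eax=(-3)-9=-12
after add ebx, 2: ebx=9+2=11
cmp ebx, 11  (cmp 11,11)
jne L1: not taken
after sub ecx, eax: ecx=5-(-12)=17
halt.
Total executed instructions: 17.

17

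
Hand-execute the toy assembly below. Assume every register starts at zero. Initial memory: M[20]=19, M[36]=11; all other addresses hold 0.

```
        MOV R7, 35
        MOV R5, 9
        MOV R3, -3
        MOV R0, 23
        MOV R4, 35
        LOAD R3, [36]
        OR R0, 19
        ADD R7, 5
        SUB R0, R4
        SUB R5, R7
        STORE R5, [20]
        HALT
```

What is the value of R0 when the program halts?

-12

MOV R7, 35 → R7=35
MOV R5, 9 → R5=9
MOV R3, -3 → R3=-3
MOV R0, 23 → R0=23
MOV R4, 35 → R4=35
LOAD R3, [36] → R3=M[36]=11
OR R0, 19 → R0=23|19=23
ADD R7, 5 → R7=35+5=40
SUB R0, R4 → R0=23-35=-12
SUB R5, R7 → R5=9-40=-31
STORE R5, [20] → M[20]=-31
halt.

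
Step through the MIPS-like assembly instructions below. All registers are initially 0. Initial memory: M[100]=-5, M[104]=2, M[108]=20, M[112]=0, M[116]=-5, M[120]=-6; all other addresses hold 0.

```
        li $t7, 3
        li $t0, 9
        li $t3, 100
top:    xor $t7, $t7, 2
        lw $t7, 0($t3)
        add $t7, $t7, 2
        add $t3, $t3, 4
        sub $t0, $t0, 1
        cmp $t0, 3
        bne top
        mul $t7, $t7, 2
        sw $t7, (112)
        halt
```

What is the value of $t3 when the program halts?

after li $t7, 3: $t7=3
after li $t0, 9: $t0=9
after li $t3, 100: $t3=100
after xor $t7, $t7, 2: $t7=3^2=1
after lw $t7, 0($t3): $t7=M[100]=-5
after add $t7, $t7, 2: $t7=(-5)+2=-3
after add $t3, $t3, 4: $t3=100+4=104
after sub $t0, $t0, 1: $t0=9-1=8
cmp $t0, 3  (cmp 8,3)
bne top: taken
after xor $t7, $t7, 2: $t7=(-3)^2=-1
after lw $t7, 0($t3): $t7=M[104]=2
after add $t7, $t7, 2: $t7=2+2=4
after add $t3, $t3, 4: $t3=104+4=108
after sub $t0, $t0, 1: $t0=8-1=7
cmp $t0, 3  (cmp 7,3)
bne top: taken
after xor $t7, $t7, 2: $t7=4^2=6
after lw $t7, 0($t3): $t7=M[108]=20
after add $t7, $t7, 2: $t7=20+2=22
after add $t3, $t3, 4: $t3=108+4=112
after sub $t0, $t0, 1: $t0=7-1=6
cmp $t0, 3  (cmp 6,3)
bne top: taken
after xor $t7, $t7, 2: $t7=22^2=20
after lw $t7, 0($t3): $t7=M[112]=0
after add $t7, $t7, 2: $t7=0+2=2
after add $t3, $t3, 4: $t3=112+4=116
after sub $t0, $t0, 1: $t0=6-1=5
cmp $t0, 3  (cmp 5,3)
bne top: taken
after xor $t7, $t7, 2: $t7=2^2=0
after lw $t7, 0($t3): $t7=M[116]=-5
after add $t7, $t7, 2: $t7=(-5)+2=-3
after add $t3, $t3, 4: $t3=116+4=120
after sub $t0, $t0, 1: $t0=5-1=4
cmp $t0, 3  (cmp 4,3)
bne top: taken
after xor $t7, $t7, 2: $t7=(-3)^2=-1
after lw $t7, 0($t3): $t7=M[120]=-6
after add $t7, $t7, 2: $t7=(-6)+2=-4
after add $t3, $t3, 4: $t3=120+4=124
after sub $t0, $t0, 1: $t0=4-1=3
cmp $t0, 3  (cmp 3,3)
bne top: not taken
after mul $t7, $t7, 2: $t7=(-4)*2=-8
sw $t7, (112) → M[112]=-8
halt.

124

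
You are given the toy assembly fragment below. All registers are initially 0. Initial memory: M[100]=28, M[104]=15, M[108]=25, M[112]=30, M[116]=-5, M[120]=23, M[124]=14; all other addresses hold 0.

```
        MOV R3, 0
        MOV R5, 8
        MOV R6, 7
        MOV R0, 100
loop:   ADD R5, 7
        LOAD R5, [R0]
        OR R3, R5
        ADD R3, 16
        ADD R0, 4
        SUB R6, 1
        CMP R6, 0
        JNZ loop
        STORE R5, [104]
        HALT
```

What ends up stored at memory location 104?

MOV R3, 0 → R3=0
MOV R5, 8 → R5=8
MOV R6, 7 → R6=7
MOV R0, 100 → R0=100
ADD R5, 7 → R5=8+7=15
LOAD R5, [R0] → R5=M[100]=28
OR R3, R5 → R3=0|28=28
ADD R3, 16 → R3=28+16=44
ADD R0, 4 → R0=100+4=104
SUB R6, 1 → R6=7-1=6
CMP R6, 0  (cmp 6,0)
JNZ loop: taken
ADD R5, 7 → R5=28+7=35
LOAD R5, [R0] → R5=M[104]=15
OR R3, R5 → R3=44|15=47
ADD R3, 16 → R3=47+16=63
ADD R0, 4 → R0=104+4=108
SUB R6, 1 → R6=6-1=5
CMP R6, 0  (cmp 5,0)
JNZ loop: taken
ADD R5, 7 → R5=15+7=22
LOAD R5, [R0] → R5=M[108]=25
OR R3, R5 → R3=63|25=63
ADD R3, 16 → R3=63+16=79
ADD R0, 4 → R0=108+4=112
SUB R6, 1 → R6=5-1=4
CMP R6, 0  (cmp 4,0)
JNZ loop: taken
ADD R5, 7 → R5=25+7=32
LOAD R5, [R0] → R5=M[112]=30
OR R3, R5 → R3=79|30=95
ADD R3, 16 → R3=95+16=111
ADD R0, 4 → R0=112+4=116
SUB R6, 1 → R6=4-1=3
CMP R6, 0  (cmp 3,0)
JNZ loop: taken
ADD R5, 7 → R5=30+7=37
LOAD R5, [R0] → R5=M[116]=-5
OR R3, R5 → R3=111|(-5)=-1
ADD R3, 16 → R3=(-1)+16=15
ADD R0, 4 → R0=116+4=120
SUB R6, 1 → R6=3-1=2
CMP R6, 0  (cmp 2,0)
JNZ loop: taken
ADD R5, 7 → R5=(-5)+7=2
LOAD R5, [R0] → R5=M[120]=23
OR R3, R5 → R3=15|23=31
ADD R3, 16 → R3=31+16=47
ADD R0, 4 → R0=120+4=124
SUB R6, 1 → R6=2-1=1
CMP R6, 0  (cmp 1,0)
JNZ loop: taken
ADD R5, 7 → R5=23+7=30
LOAD R5, [R0] → R5=M[124]=14
OR R3, R5 → R3=47|14=47
ADD R3, 16 → R3=47+16=63
ADD R0, 4 → R0=124+4=128
SUB R6, 1 → R6=1-1=0
CMP R6, 0  (cmp 0,0)
JNZ loop: not taken
STORE R5, [104] → M[104]=14
halt.

14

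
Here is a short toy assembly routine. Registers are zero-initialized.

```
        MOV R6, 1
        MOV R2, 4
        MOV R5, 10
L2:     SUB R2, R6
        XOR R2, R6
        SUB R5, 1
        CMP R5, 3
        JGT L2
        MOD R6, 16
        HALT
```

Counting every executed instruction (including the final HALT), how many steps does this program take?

40

R6=1
R2=4
R5=10
R2=4-1=3
R2=3^1=2
R5=10-1=9
CMP R5, 3  (cmp 9,3)
JGT L2: taken
R2=2-1=1
R2=1^1=0
R5=9-1=8
CMP R5, 3  (cmp 8,3)
JGT L2: taken
R2=0-1=-1
R2=(-1)^1=-2
R5=8-1=7
CMP R5, 3  (cmp 7,3)
JGT L2: taken
R2=(-2)-1=-3
R2=(-3)^1=-4
R5=7-1=6
CMP R5, 3  (cmp 6,3)
JGT L2: taken
R2=(-4)-1=-5
R2=(-5)^1=-6
R5=6-1=5
CMP R5, 3  (cmp 5,3)
JGT L2: taken
R2=(-6)-1=-7
R2=(-7)^1=-8
R5=5-1=4
CMP R5, 3  (cmp 4,3)
JGT L2: taken
R2=(-8)-1=-9
R2=(-9)^1=-10
R5=4-1=3
CMP R5, 3  (cmp 3,3)
JGT L2: not taken
R6=1%16=1
halt.
Total executed instructions: 40.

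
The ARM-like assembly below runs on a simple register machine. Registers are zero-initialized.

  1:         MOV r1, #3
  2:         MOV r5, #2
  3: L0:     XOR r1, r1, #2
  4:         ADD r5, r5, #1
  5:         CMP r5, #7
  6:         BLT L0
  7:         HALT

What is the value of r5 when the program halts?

7

after MOV r1, #3: r1=3
after MOV r5, #2: r5=2
after XOR r1, r1, #2: r1=3^2=1
after ADD r5, r5, #1: r5=2+1=3
CMP r5, #7  (cmp 3,7)
BLT L0: taken
after XOR r1, r1, #2: r1=1^2=3
after ADD r5, r5, #1: r5=3+1=4
CMP r5, #7  (cmp 4,7)
BLT L0: taken
after XOR r1, r1, #2: r1=3^2=1
after ADD r5, r5, #1: r5=4+1=5
CMP r5, #7  (cmp 5,7)
BLT L0: taken
after XOR r1, r1, #2: r1=1^2=3
after ADD r5, r5, #1: r5=5+1=6
CMP r5, #7  (cmp 6,7)
BLT L0: taken
after XOR r1, r1, #2: r1=3^2=1
after ADD r5, r5, #1: r5=6+1=7
CMP r5, #7  (cmp 7,7)
BLT L0: not taken
halt.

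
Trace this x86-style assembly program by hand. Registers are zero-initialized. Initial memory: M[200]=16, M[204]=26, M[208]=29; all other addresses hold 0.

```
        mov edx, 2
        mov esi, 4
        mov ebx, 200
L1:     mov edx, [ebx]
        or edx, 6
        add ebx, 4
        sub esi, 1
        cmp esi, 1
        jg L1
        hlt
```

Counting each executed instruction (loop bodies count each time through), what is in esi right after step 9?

edx=2
esi=4
ebx=200
edx=M[200]=16
edx=16|6=22
ebx=200+4=204
esi=4-1=3
cmp esi, 1  (cmp 3,1)
jg L1: taken
After step 9: esi = 3.

3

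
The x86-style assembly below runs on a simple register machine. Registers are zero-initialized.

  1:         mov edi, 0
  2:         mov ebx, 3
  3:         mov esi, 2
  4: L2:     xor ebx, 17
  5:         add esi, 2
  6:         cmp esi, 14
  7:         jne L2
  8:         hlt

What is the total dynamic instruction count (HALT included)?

mov edi, 0 → edi=0
mov ebx, 3 → ebx=3
mov esi, 2 → esi=2
xor ebx, 17 → ebx=3^17=18
add esi, 2 → esi=2+2=4
cmp esi, 14  (cmp 4,14)
jne L2: taken
xor ebx, 17 → ebx=18^17=3
add esi, 2 → esi=4+2=6
cmp esi, 14  (cmp 6,14)
jne L2: taken
xor ebx, 17 → ebx=3^17=18
add esi, 2 → esi=6+2=8
cmp esi, 14  (cmp 8,14)
jne L2: taken
xor ebx, 17 → ebx=18^17=3
add esi, 2 → esi=8+2=10
cmp esi, 14  (cmp 10,14)
jne L2: taken
xor ebx, 17 → ebx=3^17=18
add esi, 2 → esi=10+2=12
cmp esi, 14  (cmp 12,14)
jne L2: taken
xor ebx, 17 → ebx=18^17=3
add esi, 2 → esi=12+2=14
cmp esi, 14  (cmp 14,14)
jne L2: not taken
halt.
Total executed instructions: 28.

28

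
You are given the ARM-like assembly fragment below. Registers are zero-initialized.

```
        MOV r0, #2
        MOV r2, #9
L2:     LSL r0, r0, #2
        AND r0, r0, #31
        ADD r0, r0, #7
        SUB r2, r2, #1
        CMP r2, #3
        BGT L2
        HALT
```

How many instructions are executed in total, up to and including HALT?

r0=2
r2=9
r0=2<<2=8
r0=8&31=8
r0=8+7=15
r2=9-1=8
CMP r2, #3  (cmp 8,3)
BGT L2: taken
r0=15<<2=60
r0=60&31=28
r0=28+7=35
r2=8-1=7
CMP r2, #3  (cmp 7,3)
BGT L2: taken
r0=35<<2=140
r0=140&31=12
r0=12+7=19
r2=7-1=6
CMP r2, #3  (cmp 6,3)
BGT L2: taken
r0=19<<2=76
r0=76&31=12
r0=12+7=19
r2=6-1=5
CMP r2, #3  (cmp 5,3)
BGT L2: taken
r0=19<<2=76
r0=76&31=12
r0=12+7=19
r2=5-1=4
CMP r2, #3  (cmp 4,3)
BGT L2: taken
r0=19<<2=76
r0=76&31=12
r0=12+7=19
r2=4-1=3
CMP r2, #3  (cmp 3,3)
BGT L2: not taken
halt.
Total executed instructions: 39.

39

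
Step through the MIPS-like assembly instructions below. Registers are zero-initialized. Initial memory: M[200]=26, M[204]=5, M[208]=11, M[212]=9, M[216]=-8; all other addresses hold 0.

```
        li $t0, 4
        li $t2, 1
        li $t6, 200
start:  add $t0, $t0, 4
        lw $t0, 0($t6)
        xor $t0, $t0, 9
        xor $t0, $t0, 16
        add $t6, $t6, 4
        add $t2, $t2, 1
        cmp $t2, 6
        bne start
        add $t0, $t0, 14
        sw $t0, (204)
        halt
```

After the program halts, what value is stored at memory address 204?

li $t0, 4 → $t0=4
li $t2, 1 → $t2=1
li $t6, 200 → $t6=200
add $t0, $t0, 4 → $t0=4+4=8
lw $t0, 0($t6) → $t0=M[200]=26
xor $t0, $t0, 9 → $t0=26^9=19
xor $t0, $t0, 16 → $t0=19^16=3
add $t6, $t6, 4 → $t6=200+4=204
add $t2, $t2, 1 → $t2=1+1=2
cmp $t2, 6  (cmp 2,6)
bne start: taken
add $t0, $t0, 4 → $t0=3+4=7
lw $t0, 0($t6) → $t0=M[204]=5
xor $t0, $t0, 9 → $t0=5^9=12
xor $t0, $t0, 16 → $t0=12^16=28
add $t6, $t6, 4 → $t6=204+4=208
add $t2, $t2, 1 → $t2=2+1=3
cmp $t2, 6  (cmp 3,6)
bne start: taken
add $t0, $t0, 4 → $t0=28+4=32
lw $t0, 0($t6) → $t0=M[208]=11
xor $t0, $t0, 9 → $t0=11^9=2
xor $t0, $t0, 16 → $t0=2^16=18
add $t6, $t6, 4 → $t6=208+4=212
add $t2, $t2, 1 → $t2=3+1=4
cmp $t2, 6  (cmp 4,6)
bne start: taken
add $t0, $t0, 4 → $t0=18+4=22
lw $t0, 0($t6) → $t0=M[212]=9
xor $t0, $t0, 9 → $t0=9^9=0
xor $t0, $t0, 16 → $t0=0^16=16
add $t6, $t6, 4 → $t6=212+4=216
add $t2, $t2, 1 → $t2=4+1=5
cmp $t2, 6  (cmp 5,6)
bne start: taken
add $t0, $t0, 4 → $t0=16+4=20
lw $t0, 0($t6) → $t0=M[216]=-8
xor $t0, $t0, 9 → $t0=(-8)^9=-15
xor $t0, $t0, 16 → $t0=(-15)^16=-31
add $t6, $t6, 4 → $t6=216+4=220
add $t2, $t2, 1 → $t2=5+1=6
cmp $t2, 6  (cmp 6,6)
bne start: not taken
add $t0, $t0, 14 → $t0=(-31)+14=-17
sw $t0, (204) → M[204]=-17
halt.

-17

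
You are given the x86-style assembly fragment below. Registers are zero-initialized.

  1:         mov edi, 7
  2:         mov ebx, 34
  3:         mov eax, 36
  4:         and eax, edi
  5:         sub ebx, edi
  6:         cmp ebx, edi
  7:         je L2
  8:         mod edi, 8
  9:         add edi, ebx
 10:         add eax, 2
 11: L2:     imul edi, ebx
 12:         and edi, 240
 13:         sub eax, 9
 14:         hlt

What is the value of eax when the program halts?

-3

mov edi, 7 → edi=7
mov ebx, 34 → ebx=34
mov eax, 36 → eax=36
and eax, edi → eax=36&7=4
sub ebx, edi → ebx=34-7=27
cmp ebx, edi  (cmp 27,7)
je L2: not taken
mod edi, 8 → edi=7%8=7
add edi, ebx → edi=7+27=34
add eax, 2 → eax=4+2=6
imul edi, ebx → edi=34*27=918
and edi, 240 → edi=918&240=144
sub eax, 9 → eax=6-9=-3
halt.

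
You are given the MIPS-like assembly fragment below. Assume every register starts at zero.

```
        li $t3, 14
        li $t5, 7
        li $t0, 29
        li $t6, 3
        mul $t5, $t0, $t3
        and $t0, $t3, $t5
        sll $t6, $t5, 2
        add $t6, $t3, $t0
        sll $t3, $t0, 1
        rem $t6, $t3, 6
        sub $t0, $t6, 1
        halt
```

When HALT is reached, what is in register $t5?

406

after li $t3, 14: $t3=14
after li $t5, 7: $t5=7
after li $t0, 29: $t0=29
after li $t6, 3: $t6=3
after mul $t5, $t0, $t3: $t5=29*14=406
after and $t0, $t3, $t5: $t0=14&406=6
after sll $t6, $t5, 2: $t6=406<<2=1624
after add $t6, $t3, $t0: $t6=14+6=20
after sll $t3, $t0, 1: $t3=6<<1=12
after rem $t6, $t3, 6: $t6=12%6=0
after sub $t0, $t6, 1: $t0=0-1=-1
halt.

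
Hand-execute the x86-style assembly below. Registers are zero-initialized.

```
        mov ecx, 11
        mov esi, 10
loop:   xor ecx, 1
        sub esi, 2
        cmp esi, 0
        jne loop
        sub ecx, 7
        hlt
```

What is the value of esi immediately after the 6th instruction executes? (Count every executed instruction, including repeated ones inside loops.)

8

ecx=11
esi=10
ecx=11^1=10
esi=10-2=8
cmp esi, 0  (cmp 8,0)
jne loop: taken
After step 6: esi = 8.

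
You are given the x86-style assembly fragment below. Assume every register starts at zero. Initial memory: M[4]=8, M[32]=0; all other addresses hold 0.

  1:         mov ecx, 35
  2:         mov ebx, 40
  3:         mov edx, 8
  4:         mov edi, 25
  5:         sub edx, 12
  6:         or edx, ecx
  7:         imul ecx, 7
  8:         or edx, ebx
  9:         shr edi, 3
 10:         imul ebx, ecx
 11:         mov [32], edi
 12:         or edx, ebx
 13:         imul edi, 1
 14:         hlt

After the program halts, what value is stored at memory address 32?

3

after mov ecx, 35: ecx=35
after mov ebx, 40: ebx=40
after mov edx, 8: edx=8
after mov edi, 25: edi=25
after sub edx, 12: edx=8-12=-4
after or edx, ecx: edx=(-4)|35=-1
after imul ecx, 7: ecx=35*7=245
after or edx, ebx: edx=(-1)|40=-1
after shr edi, 3: edi=25>>3=3
after imul ebx, ecx: ebx=40*245=9800
mov [32], edi → M[32]=3
after or edx, ebx: edx=(-1)|9800=-1
after imul edi, 1: edi=3*1=3
halt.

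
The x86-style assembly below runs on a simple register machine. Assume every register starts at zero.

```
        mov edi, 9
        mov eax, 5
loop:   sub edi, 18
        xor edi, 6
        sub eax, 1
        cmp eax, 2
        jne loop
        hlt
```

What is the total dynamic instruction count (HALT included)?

18

after mov edi, 9: edi=9
after mov eax, 5: eax=5
after sub edi, 18: edi=9-18=-9
after xor edi, 6: edi=(-9)^6=-15
after sub eax, 1: eax=5-1=4
cmp eax, 2  (cmp 4,2)
jne loop: taken
after sub edi, 18: edi=(-15)-18=-33
after xor edi, 6: edi=(-33)^6=-39
after sub eax, 1: eax=4-1=3
cmp eax, 2  (cmp 3,2)
jne loop: taken
after sub edi, 18: edi=(-39)-18=-57
after xor edi, 6: edi=(-57)^6=-63
after sub eax, 1: eax=3-1=2
cmp eax, 2  (cmp 2,2)
jne loop: not taken
halt.
Total executed instructions: 18.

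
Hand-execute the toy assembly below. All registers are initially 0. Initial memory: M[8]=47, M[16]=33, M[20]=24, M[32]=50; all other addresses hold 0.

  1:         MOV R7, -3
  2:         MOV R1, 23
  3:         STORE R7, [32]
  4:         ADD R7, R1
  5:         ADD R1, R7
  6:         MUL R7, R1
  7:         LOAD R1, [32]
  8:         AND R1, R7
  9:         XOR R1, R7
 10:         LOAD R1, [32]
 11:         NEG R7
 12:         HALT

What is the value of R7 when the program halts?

-860

R7=-3
R1=23
STORE R7, [32] → M[32]=-3
R7=(-3)+23=20
R1=23+20=43
R7=20*43=860
R1=M[32]=-3
R1=(-3)&860=860
R1=860^860=0
R1=M[32]=-3
R7=-(860)=-860
halt.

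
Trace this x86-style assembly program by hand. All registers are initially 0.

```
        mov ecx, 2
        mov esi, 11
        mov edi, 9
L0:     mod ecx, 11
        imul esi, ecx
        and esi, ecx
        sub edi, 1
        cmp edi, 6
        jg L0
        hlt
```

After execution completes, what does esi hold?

0

mov ecx, 2 → ecx=2
mov esi, 11 → esi=11
mov edi, 9 → edi=9
mod ecx, 11 → ecx=2%11=2
imul esi, ecx → esi=11*2=22
and esi, ecx → esi=22&2=2
sub edi, 1 → edi=9-1=8
cmp edi, 6  (cmp 8,6)
jg L0: taken
mod ecx, 11 → ecx=2%11=2
imul esi, ecx → esi=2*2=4
and esi, ecx → esi=4&2=0
sub edi, 1 → edi=8-1=7
cmp edi, 6  (cmp 7,6)
jg L0: taken
mod ecx, 11 → ecx=2%11=2
imul esi, ecx → esi=0*2=0
and esi, ecx → esi=0&2=0
sub edi, 1 → edi=7-1=6
cmp edi, 6  (cmp 6,6)
jg L0: not taken
halt.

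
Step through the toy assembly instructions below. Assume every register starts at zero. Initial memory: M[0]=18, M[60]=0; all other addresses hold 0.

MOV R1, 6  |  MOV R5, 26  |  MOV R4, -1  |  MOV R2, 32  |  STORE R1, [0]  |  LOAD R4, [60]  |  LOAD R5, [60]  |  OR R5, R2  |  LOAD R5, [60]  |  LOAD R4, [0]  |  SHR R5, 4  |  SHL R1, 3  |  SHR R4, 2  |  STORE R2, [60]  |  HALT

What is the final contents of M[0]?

MOV R1, 6 → R1=6
MOV R5, 26 → R5=26
MOV R4, -1 → R4=-1
MOV R2, 32 → R2=32
STORE R1, [0] → M[0]=6
LOAD R4, [60] → R4=M[60]=0
LOAD R5, [60] → R5=M[60]=0
OR R5, R2 → R5=0|32=32
LOAD R5, [60] → R5=M[60]=0
LOAD R4, [0] → R4=M[0]=6
SHR R5, 4 → R5=0>>4=0
SHL R1, 3 → R1=6<<3=48
SHR R4, 2 → R4=6>>2=1
STORE R2, [60] → M[60]=32
halt.

6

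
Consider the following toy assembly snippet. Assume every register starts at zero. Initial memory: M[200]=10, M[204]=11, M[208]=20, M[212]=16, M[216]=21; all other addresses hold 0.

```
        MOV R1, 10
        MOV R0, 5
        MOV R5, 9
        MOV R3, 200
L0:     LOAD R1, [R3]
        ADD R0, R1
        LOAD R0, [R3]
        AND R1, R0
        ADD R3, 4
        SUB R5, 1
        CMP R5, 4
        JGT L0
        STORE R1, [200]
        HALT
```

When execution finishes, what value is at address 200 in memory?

after MOV R1, 10: R1=10
after MOV R0, 5: R0=5
after MOV R5, 9: R5=9
after MOV R3, 200: R3=200
after LOAD R1, [R3]: R1=M[200]=10
after ADD R0, R1: R0=5+10=15
after LOAD R0, [R3]: R0=M[200]=10
after AND R1, R0: R1=10&10=10
after ADD R3, 4: R3=200+4=204
after SUB R5, 1: R5=9-1=8
CMP R5, 4  (cmp 8,4)
JGT L0: taken
after LOAD R1, [R3]: R1=M[204]=11
after ADD R0, R1: R0=10+11=21
after LOAD R0, [R3]: R0=M[204]=11
after AND R1, R0: R1=11&11=11
after ADD R3, 4: R3=204+4=208
after SUB R5, 1: R5=8-1=7
CMP R5, 4  (cmp 7,4)
JGT L0: taken
after LOAD R1, [R3]: R1=M[208]=20
after ADD R0, R1: R0=11+20=31
after LOAD R0, [R3]: R0=M[208]=20
after AND R1, R0: R1=20&20=20
after ADD R3, 4: R3=208+4=212
after SUB R5, 1: R5=7-1=6
CMP R5, 4  (cmp 6,4)
JGT L0: taken
after LOAD R1, [R3]: R1=M[212]=16
after ADD R0, R1: R0=20+16=36
after LOAD R0, [R3]: R0=M[212]=16
after AND R1, R0: R1=16&16=16
after ADD R3, 4: R3=212+4=216
after SUB R5, 1: R5=6-1=5
CMP R5, 4  (cmp 5,4)
JGT L0: taken
after LOAD R1, [R3]: R1=M[216]=21
after ADD R0, R1: R0=16+21=37
after LOAD R0, [R3]: R0=M[216]=21
after AND R1, R0: R1=21&21=21
after ADD R3, 4: R3=216+4=220
after SUB R5, 1: R5=5-1=4
CMP R5, 4  (cmp 4,4)
JGT L0: not taken
STORE R1, [200] → M[200]=21
halt.

21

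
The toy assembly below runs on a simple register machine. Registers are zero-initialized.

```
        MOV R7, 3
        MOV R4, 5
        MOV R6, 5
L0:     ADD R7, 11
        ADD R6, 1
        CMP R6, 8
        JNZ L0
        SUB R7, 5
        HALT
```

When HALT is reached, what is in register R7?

31

R7=3
R4=5
R6=5
R7=3+11=14
R6=5+1=6
CMP R6, 8  (cmp 6,8)
JNZ L0: taken
R7=14+11=25
R6=6+1=7
CMP R6, 8  (cmp 7,8)
JNZ L0: taken
R7=25+11=36
R6=7+1=8
CMP R6, 8  (cmp 8,8)
JNZ L0: not taken
R7=36-5=31
halt.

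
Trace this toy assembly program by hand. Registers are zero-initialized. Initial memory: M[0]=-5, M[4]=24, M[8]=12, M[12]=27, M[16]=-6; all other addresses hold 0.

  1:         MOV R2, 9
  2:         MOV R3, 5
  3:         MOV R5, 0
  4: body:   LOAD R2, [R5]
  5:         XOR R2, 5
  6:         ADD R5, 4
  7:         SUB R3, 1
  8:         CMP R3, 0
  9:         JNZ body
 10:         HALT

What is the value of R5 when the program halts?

20

R2=9
R3=5
R5=0
R2=M[0]=-5
R2=(-5)^5=-2
R5=0+4=4
R3=5-1=4
CMP R3, 0  (cmp 4,0)
JNZ body: taken
R2=M[4]=24
R2=24^5=29
R5=4+4=8
R3=4-1=3
CMP R3, 0  (cmp 3,0)
JNZ body: taken
R2=M[8]=12
R2=12^5=9
R5=8+4=12
R3=3-1=2
CMP R3, 0  (cmp 2,0)
JNZ body: taken
R2=M[12]=27
R2=27^5=30
R5=12+4=16
R3=2-1=1
CMP R3, 0  (cmp 1,0)
JNZ body: taken
R2=M[16]=-6
R2=(-6)^5=-1
R5=16+4=20
R3=1-1=0
CMP R3, 0  (cmp 0,0)
JNZ body: not taken
halt.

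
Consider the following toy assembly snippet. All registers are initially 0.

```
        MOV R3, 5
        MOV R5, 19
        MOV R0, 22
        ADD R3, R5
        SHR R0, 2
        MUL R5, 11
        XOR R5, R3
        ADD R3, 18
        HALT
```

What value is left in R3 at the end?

42

after MOV R3, 5: R3=5
after MOV R5, 19: R5=19
after MOV R0, 22: R0=22
after ADD R3, R5: R3=5+19=24
after SHR R0, 2: R0=22>>2=5
after MUL R5, 11: R5=19*11=209
after XOR R5, R3: R5=209^24=201
after ADD R3, 18: R3=24+18=42
halt.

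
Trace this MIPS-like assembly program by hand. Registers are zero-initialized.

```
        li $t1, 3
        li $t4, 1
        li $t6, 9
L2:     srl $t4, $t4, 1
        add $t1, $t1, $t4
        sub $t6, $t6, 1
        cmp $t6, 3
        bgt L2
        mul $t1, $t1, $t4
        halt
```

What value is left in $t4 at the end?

after li $t1, 3: $t1=3
after li $t4, 1: $t4=1
after li $t6, 9: $t6=9
after srl $t4, $t4, 1: $t4=1>>1=0
after add $t1, $t1, $t4: $t1=3+0=3
after sub $t6, $t6, 1: $t6=9-1=8
cmp $t6, 3  (cmp 8,3)
bgt L2: taken
after srl $t4, $t4, 1: $t4=0>>1=0
after add $t1, $t1, $t4: $t1=3+0=3
after sub $t6, $t6, 1: $t6=8-1=7
cmp $t6, 3  (cmp 7,3)
bgt L2: taken
after srl $t4, $t4, 1: $t4=0>>1=0
after add $t1, $t1, $t4: $t1=3+0=3
after sub $t6, $t6, 1: $t6=7-1=6
cmp $t6, 3  (cmp 6,3)
bgt L2: taken
after srl $t4, $t4, 1: $t4=0>>1=0
after add $t1, $t1, $t4: $t1=3+0=3
after sub $t6, $t6, 1: $t6=6-1=5
cmp $t6, 3  (cmp 5,3)
bgt L2: taken
after srl $t4, $t4, 1: $t4=0>>1=0
after add $t1, $t1, $t4: $t1=3+0=3
after sub $t6, $t6, 1: $t6=5-1=4
cmp $t6, 3  (cmp 4,3)
bgt L2: taken
after srl $t4, $t4, 1: $t4=0>>1=0
after add $t1, $t1, $t4: $t1=3+0=3
after sub $t6, $t6, 1: $t6=4-1=3
cmp $t6, 3  (cmp 3,3)
bgt L2: not taken
after mul $t1, $t1, $t4: $t1=3*0=0
halt.

0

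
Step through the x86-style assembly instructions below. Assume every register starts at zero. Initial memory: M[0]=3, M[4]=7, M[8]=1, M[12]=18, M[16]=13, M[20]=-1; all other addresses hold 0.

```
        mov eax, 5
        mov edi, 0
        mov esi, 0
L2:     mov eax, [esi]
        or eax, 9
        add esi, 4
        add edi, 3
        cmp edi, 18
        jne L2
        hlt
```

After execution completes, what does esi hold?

24

mov eax, 5 → eax=5
mov edi, 0 → edi=0
mov esi, 0 → esi=0
mov eax, [esi] → eax=M[0]=3
or eax, 9 → eax=3|9=11
add esi, 4 → esi=0+4=4
add edi, 3 → edi=0+3=3
cmp edi, 18  (cmp 3,18)
jne L2: taken
mov eax, [esi] → eax=M[4]=7
or eax, 9 → eax=7|9=15
add esi, 4 → esi=4+4=8
add edi, 3 → edi=3+3=6
cmp edi, 18  (cmp 6,18)
jne L2: taken
mov eax, [esi] → eax=M[8]=1
or eax, 9 → eax=1|9=9
add esi, 4 → esi=8+4=12
add edi, 3 → edi=6+3=9
cmp edi, 18  (cmp 9,18)
jne L2: taken
mov eax, [esi] → eax=M[12]=18
or eax, 9 → eax=18|9=27
add esi, 4 → esi=12+4=16
add edi, 3 → edi=9+3=12
cmp edi, 18  (cmp 12,18)
jne L2: taken
mov eax, [esi] → eax=M[16]=13
or eax, 9 → eax=13|9=13
add esi, 4 → esi=16+4=20
add edi, 3 → edi=12+3=15
cmp edi, 18  (cmp 15,18)
jne L2: taken
mov eax, [esi] → eax=M[20]=-1
or eax, 9 → eax=(-1)|9=-1
add esi, 4 → esi=20+4=24
add edi, 3 → edi=15+3=18
cmp edi, 18  (cmp 18,18)
jne L2: not taken
halt.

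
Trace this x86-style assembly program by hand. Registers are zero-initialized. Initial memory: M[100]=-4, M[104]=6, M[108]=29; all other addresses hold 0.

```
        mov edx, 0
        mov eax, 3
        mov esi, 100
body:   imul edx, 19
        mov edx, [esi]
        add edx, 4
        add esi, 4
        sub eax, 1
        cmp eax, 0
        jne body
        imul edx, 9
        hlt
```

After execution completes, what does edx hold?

297

mov edx, 0 → edx=0
mov eax, 3 → eax=3
mov esi, 100 → esi=100
imul edx, 19 → edx=0*19=0
mov edx, [esi] → edx=M[100]=-4
add edx, 4 → edx=(-4)+4=0
add esi, 4 → esi=100+4=104
sub eax, 1 → eax=3-1=2
cmp eax, 0  (cmp 2,0)
jne body: taken
imul edx, 19 → edx=0*19=0
mov edx, [esi] → edx=M[104]=6
add edx, 4 → edx=6+4=10
add esi, 4 → esi=104+4=108
sub eax, 1 → eax=2-1=1
cmp eax, 0  (cmp 1,0)
jne body: taken
imul edx, 19 → edx=10*19=190
mov edx, [esi] → edx=M[108]=29
add edx, 4 → edx=29+4=33
add esi, 4 → esi=108+4=112
sub eax, 1 → eax=1-1=0
cmp eax, 0  (cmp 0,0)
jne body: not taken
imul edx, 9 → edx=33*9=297
halt.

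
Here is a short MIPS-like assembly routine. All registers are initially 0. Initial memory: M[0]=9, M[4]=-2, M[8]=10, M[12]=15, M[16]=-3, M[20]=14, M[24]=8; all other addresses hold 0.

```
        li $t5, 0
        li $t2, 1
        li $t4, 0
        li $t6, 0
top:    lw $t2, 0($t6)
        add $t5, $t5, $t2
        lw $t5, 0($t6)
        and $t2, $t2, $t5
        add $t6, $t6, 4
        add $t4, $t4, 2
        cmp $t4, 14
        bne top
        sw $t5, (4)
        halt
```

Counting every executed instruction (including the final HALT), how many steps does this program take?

62

li $t5, 0 → $t5=0
li $t2, 1 → $t2=1
li $t4, 0 → $t4=0
li $t6, 0 → $t6=0
lw $t2, 0($t6) → $t2=M[0]=9
add $t5, $t5, $t2 → $t5=0+9=9
lw $t5, 0($t6) → $t5=M[0]=9
and $t2, $t2, $t5 → $t2=9&9=9
add $t6, $t6, 4 → $t6=0+4=4
add $t4, $t4, 2 → $t4=0+2=2
cmp $t4, 14  (cmp 2,14)
bne top: taken
lw $t2, 0($t6) → $t2=M[4]=-2
add $t5, $t5, $t2 → $t5=9+(-2)=7
lw $t5, 0($t6) → $t5=M[4]=-2
and $t2, $t2, $t5 → $t2=(-2)&(-2)=-2
add $t6, $t6, 4 → $t6=4+4=8
add $t4, $t4, 2 → $t4=2+2=4
cmp $t4, 14  (cmp 4,14)
bne top: taken
lw $t2, 0($t6) → $t2=M[8]=10
add $t5, $t5, $t2 → $t5=(-2)+10=8
lw $t5, 0($t6) → $t5=M[8]=10
and $t2, $t2, $t5 → $t2=10&10=10
add $t6, $t6, 4 → $t6=8+4=12
add $t4, $t4, 2 → $t4=4+2=6
cmp $t4, 14  (cmp 6,14)
bne top: taken
lw $t2, 0($t6) → $t2=M[12]=15
add $t5, $t5, $t2 → $t5=10+15=25
lw $t5, 0($t6) → $t5=M[12]=15
and $t2, $t2, $t5 → $t2=15&15=15
add $t6, $t6, 4 → $t6=12+4=16
add $t4, $t4, 2 → $t4=6+2=8
cmp $t4, 14  (cmp 8,14)
bne top: taken
lw $t2, 0($t6) → $t2=M[16]=-3
add $t5, $t5, $t2 → $t5=15+(-3)=12
lw $t5, 0($t6) → $t5=M[16]=-3
and $t2, $t2, $t5 → $t2=(-3)&(-3)=-3
add $t6, $t6, 4 → $t6=16+4=20
add $t4, $t4, 2 → $t4=8+2=10
cmp $t4, 14  (cmp 10,14)
bne top: taken
lw $t2, 0($t6) → $t2=M[20]=14
add $t5, $t5, $t2 → $t5=(-3)+14=11
lw $t5, 0($t6) → $t5=M[20]=14
and $t2, $t2, $t5 → $t2=14&14=14
add $t6, $t6, 4 → $t6=20+4=24
add $t4, $t4, 2 → $t4=10+2=12
cmp $t4, 14  (cmp 12,14)
bne top: taken
lw $t2, 0($t6) → $t2=M[24]=8
add $t5, $t5, $t2 → $t5=14+8=22
lw $t5, 0($t6) → $t5=M[24]=8
and $t2, $t2, $t5 → $t2=8&8=8
add $t6, $t6, 4 → $t6=24+4=28
add $t4, $t4, 2 → $t4=12+2=14
cmp $t4, 14  (cmp 14,14)
bne top: not taken
sw $t5, (4) → M[4]=8
halt.
Total executed instructions: 62.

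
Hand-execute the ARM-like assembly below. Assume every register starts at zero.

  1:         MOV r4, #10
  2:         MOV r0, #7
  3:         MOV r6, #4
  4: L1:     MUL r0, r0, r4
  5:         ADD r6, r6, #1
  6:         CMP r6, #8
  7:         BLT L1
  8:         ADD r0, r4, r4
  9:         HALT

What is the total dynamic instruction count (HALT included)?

MOV r4, #10 → r4=10
MOV r0, #7 → r0=7
MOV r6, #4 → r6=4
MUL r0, r0, r4 → r0=7*10=70
ADD r6, r6, #1 → r6=4+1=5
CMP r6, #8  (cmp 5,8)
BLT L1: taken
MUL r0, r0, r4 → r0=70*10=700
ADD r6, r6, #1 → r6=5+1=6
CMP r6, #8  (cmp 6,8)
BLT L1: taken
MUL r0, r0, r4 → r0=700*10=7000
ADD r6, r6, #1 → r6=6+1=7
CMP r6, #8  (cmp 7,8)
BLT L1: taken
MUL r0, r0, r4 → r0=7000*10=70000
ADD r6, r6, #1 → r6=7+1=8
CMP r6, #8  (cmp 8,8)
BLT L1: not taken
ADD r0, r4, r4 → r0=10+10=20
halt.
Total executed instructions: 21.

21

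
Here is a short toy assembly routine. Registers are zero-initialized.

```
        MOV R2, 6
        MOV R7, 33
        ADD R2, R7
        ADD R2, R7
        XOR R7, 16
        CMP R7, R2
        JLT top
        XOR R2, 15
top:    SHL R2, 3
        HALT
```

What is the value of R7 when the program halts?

49

MOV R2, 6 → R2=6
MOV R7, 33 → R7=33
ADD R2, R7 → R2=6+33=39
ADD R2, R7 → R2=39+33=72
XOR R7, 16 → R7=33^16=49
CMP R7, R2  (cmp 49,72)
JLT top: taken
SHL R2, 3 → R2=72<<3=576
halt.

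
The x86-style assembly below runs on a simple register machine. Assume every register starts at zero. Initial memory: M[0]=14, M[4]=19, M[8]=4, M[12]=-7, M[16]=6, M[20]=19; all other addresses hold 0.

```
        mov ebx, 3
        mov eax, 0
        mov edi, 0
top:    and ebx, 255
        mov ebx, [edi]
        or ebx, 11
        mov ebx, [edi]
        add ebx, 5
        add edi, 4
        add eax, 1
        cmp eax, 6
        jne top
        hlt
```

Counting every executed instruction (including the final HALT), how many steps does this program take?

58

ebx=3
eax=0
edi=0
ebx=3&255=3
ebx=M[0]=14
ebx=14|11=15
ebx=M[0]=14
ebx=14+5=19
edi=0+4=4
eax=0+1=1
cmp eax, 6  (cmp 1,6)
jne top: taken
ebx=19&255=19
ebx=M[4]=19
ebx=19|11=27
ebx=M[4]=19
ebx=19+5=24
edi=4+4=8
eax=1+1=2
cmp eax, 6  (cmp 2,6)
jne top: taken
ebx=24&255=24
ebx=M[8]=4
ebx=4|11=15
ebx=M[8]=4
ebx=4+5=9
edi=8+4=12
eax=2+1=3
cmp eax, 6  (cmp 3,6)
jne top: taken
ebx=9&255=9
ebx=M[12]=-7
ebx=(-7)|11=-5
ebx=M[12]=-7
ebx=(-7)+5=-2
edi=12+4=16
eax=3+1=4
cmp eax, 6  (cmp 4,6)
jne top: taken
ebx=(-2)&255=254
ebx=M[16]=6
ebx=6|11=15
ebx=M[16]=6
ebx=6+5=11
edi=16+4=20
eax=4+1=5
cmp eax, 6  (cmp 5,6)
jne top: taken
ebx=11&255=11
ebx=M[20]=19
ebx=19|11=27
ebx=M[20]=19
ebx=19+5=24
edi=20+4=24
eax=5+1=6
cmp eax, 6  (cmp 6,6)
jne top: not taken
halt.
Total executed instructions: 58.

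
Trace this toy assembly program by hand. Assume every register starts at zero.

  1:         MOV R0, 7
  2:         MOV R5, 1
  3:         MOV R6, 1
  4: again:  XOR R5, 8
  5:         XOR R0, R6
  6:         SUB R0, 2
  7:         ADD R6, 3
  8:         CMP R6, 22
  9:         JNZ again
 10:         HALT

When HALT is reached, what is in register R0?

-17

R0=7
R5=1
R6=1
R5=1^8=9
R0=7^1=6
R0=6-2=4
R6=1+3=4
CMP R6, 22  (cmp 4,22)
JNZ again: taken
R5=9^8=1
R0=4^4=0
R0=0-2=-2
R6=4+3=7
CMP R6, 22  (cmp 7,22)
JNZ again: taken
R5=1^8=9
R0=(-2)^7=-7
R0=(-7)-2=-9
R6=7+3=10
CMP R6, 22  (cmp 10,22)
JNZ again: taken
R5=9^8=1
R0=(-9)^10=-3
R0=(-3)-2=-5
R6=10+3=13
CMP R6, 22  (cmp 13,22)
JNZ again: taken
R5=1^8=9
R0=(-5)^13=-10
R0=(-10)-2=-12
R6=13+3=16
CMP R6, 22  (cmp 16,22)
JNZ again: taken
R5=9^8=1
R0=(-12)^16=-28
R0=(-28)-2=-30
R6=16+3=19
CMP R6, 22  (cmp 19,22)
JNZ again: taken
R5=1^8=9
R0=(-30)^19=-15
R0=(-15)-2=-17
R6=19+3=22
CMP R6, 22  (cmp 22,22)
JNZ again: not taken
halt.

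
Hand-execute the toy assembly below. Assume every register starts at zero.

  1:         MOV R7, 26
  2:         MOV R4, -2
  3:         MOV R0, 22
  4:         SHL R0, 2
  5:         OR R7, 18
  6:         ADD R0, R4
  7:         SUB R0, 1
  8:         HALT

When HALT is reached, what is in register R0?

after MOV R7, 26: R7=26
after MOV R4, -2: R4=-2
after MOV R0, 22: R0=22
after SHL R0, 2: R0=22<<2=88
after OR R7, 18: R7=26|18=26
after ADD R0, R4: R0=88+(-2)=86
after SUB R0, 1: R0=86-1=85
halt.

85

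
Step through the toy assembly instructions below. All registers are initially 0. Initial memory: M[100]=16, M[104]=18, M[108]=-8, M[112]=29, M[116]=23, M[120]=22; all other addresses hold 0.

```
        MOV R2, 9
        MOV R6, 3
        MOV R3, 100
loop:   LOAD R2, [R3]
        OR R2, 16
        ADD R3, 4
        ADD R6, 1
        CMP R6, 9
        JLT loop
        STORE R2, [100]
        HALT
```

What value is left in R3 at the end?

124

MOV R2, 9 → R2=9
MOV R6, 3 → R6=3
MOV R3, 100 → R3=100
LOAD R2, [R3] → R2=M[100]=16
OR R2, 16 → R2=16|16=16
ADD R3, 4 → R3=100+4=104
ADD R6, 1 → R6=3+1=4
CMP R6, 9  (cmp 4,9)
JLT loop: taken
LOAD R2, [R3] → R2=M[104]=18
OR R2, 16 → R2=18|16=18
ADD R3, 4 → R3=104+4=108
ADD R6, 1 → R6=4+1=5
CMP R6, 9  (cmp 5,9)
JLT loop: taken
LOAD R2, [R3] → R2=M[108]=-8
OR R2, 16 → R2=(-8)|16=-8
ADD R3, 4 → R3=108+4=112
ADD R6, 1 → R6=5+1=6
CMP R6, 9  (cmp 6,9)
JLT loop: taken
LOAD R2, [R3] → R2=M[112]=29
OR R2, 16 → R2=29|16=29
ADD R3, 4 → R3=112+4=116
ADD R6, 1 → R6=6+1=7
CMP R6, 9  (cmp 7,9)
JLT loop: taken
LOAD R2, [R3] → R2=M[116]=23
OR R2, 16 → R2=23|16=23
ADD R3, 4 → R3=116+4=120
ADD R6, 1 → R6=7+1=8
CMP R6, 9  (cmp 8,9)
JLT loop: taken
LOAD R2, [R3] → R2=M[120]=22
OR R2, 16 → R2=22|16=22
ADD R3, 4 → R3=120+4=124
ADD R6, 1 → R6=8+1=9
CMP R6, 9  (cmp 9,9)
JLT loop: not taken
STORE R2, [100] → M[100]=22
halt.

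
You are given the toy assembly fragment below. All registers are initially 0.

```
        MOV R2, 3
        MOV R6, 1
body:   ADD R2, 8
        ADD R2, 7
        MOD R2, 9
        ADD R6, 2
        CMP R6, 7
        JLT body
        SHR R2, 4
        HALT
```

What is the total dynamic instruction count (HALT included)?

MOV R2, 3 → R2=3
MOV R6, 1 → R6=1
ADD R2, 8 → R2=3+8=11
ADD R2, 7 → R2=11+7=18
MOD R2, 9 → R2=18%9=0
ADD R6, 2 → R6=1+2=3
CMP R6, 7  (cmp 3,7)
JLT body: taken
ADD R2, 8 → R2=0+8=8
ADD R2, 7 → R2=8+7=15
MOD R2, 9 → R2=15%9=6
ADD R6, 2 → R6=3+2=5
CMP R6, 7  (cmp 5,7)
JLT body: taken
ADD R2, 8 → R2=6+8=14
ADD R2, 7 → R2=14+7=21
MOD R2, 9 → R2=21%9=3
ADD R6, 2 → R6=5+2=7
CMP R6, 7  (cmp 7,7)
JLT body: not taken
SHR R2, 4 → R2=3>>4=0
halt.
Total executed instructions: 22.

22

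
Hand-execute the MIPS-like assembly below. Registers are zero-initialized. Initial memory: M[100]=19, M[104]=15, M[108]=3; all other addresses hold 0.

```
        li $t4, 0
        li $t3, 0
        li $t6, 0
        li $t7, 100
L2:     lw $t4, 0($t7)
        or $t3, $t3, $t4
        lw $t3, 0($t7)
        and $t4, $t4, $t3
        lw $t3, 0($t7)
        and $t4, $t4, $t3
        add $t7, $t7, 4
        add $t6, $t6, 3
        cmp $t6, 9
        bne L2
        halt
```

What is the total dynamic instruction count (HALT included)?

35

$t4=0
$t3=0
$t6=0
$t7=100
$t4=M[100]=19
$t3=0|19=19
$t3=M[100]=19
$t4=19&19=19
$t3=M[100]=19
$t4=19&19=19
$t7=100+4=104
$t6=0+3=3
cmp $t6, 9  (cmp 3,9)
bne L2: taken
$t4=M[104]=15
$t3=19|15=31
$t3=M[104]=15
$t4=15&15=15
$t3=M[104]=15
$t4=15&15=15
$t7=104+4=108
$t6=3+3=6
cmp $t6, 9  (cmp 6,9)
bne L2: taken
$t4=M[108]=3
$t3=15|3=15
$t3=M[108]=3
$t4=3&3=3
$t3=M[108]=3
$t4=3&3=3
$t7=108+4=112
$t6=6+3=9
cmp $t6, 9  (cmp 9,9)
bne L2: not taken
halt.
Total executed instructions: 35.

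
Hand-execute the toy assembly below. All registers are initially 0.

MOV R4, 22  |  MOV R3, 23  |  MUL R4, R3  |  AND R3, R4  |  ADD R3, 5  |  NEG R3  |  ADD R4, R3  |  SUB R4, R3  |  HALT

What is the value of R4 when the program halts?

R4=22
R3=23
R4=22*23=506
R3=23&506=18
R3=18+5=23
R3=-(23)=-23
R4=506+(-23)=483
R4=483-(-23)=506
halt.

506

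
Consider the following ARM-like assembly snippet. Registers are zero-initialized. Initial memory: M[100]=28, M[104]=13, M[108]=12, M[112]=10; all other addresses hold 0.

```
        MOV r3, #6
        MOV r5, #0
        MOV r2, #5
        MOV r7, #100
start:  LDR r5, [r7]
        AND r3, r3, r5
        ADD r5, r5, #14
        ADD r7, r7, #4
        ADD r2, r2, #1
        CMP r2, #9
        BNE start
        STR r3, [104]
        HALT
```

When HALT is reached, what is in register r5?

r3=6
r5=0
r2=5
r7=100
r5=M[100]=28
r3=6&28=4
r5=28+14=42
r7=100+4=104
r2=5+1=6
CMP r2, #9  (cmp 6,9)
BNE start: taken
r5=M[104]=13
r3=4&13=4
r5=13+14=27
r7=104+4=108
r2=6+1=7
CMP r2, #9  (cmp 7,9)
BNE start: taken
r5=M[108]=12
r3=4&12=4
r5=12+14=26
r7=108+4=112
r2=7+1=8
CMP r2, #9  (cmp 8,9)
BNE start: taken
r5=M[112]=10
r3=4&10=0
r5=10+14=24
r7=112+4=116
r2=8+1=9
CMP r2, #9  (cmp 9,9)
BNE start: not taken
STR r3, [104] → M[104]=0
halt.

24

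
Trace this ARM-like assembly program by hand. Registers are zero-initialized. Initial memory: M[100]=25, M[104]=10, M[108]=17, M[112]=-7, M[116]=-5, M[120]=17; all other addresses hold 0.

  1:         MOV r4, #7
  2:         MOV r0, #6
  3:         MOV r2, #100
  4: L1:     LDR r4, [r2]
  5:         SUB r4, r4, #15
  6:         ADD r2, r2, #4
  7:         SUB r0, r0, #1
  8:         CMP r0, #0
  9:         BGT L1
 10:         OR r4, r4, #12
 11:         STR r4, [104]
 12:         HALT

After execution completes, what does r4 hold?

14

r4=7
r0=6
r2=100
r4=M[100]=25
r4=25-15=10
r2=100+4=104
r0=6-1=5
CMP r0, #0  (cmp 5,0)
BGT L1: taken
r4=M[104]=10
r4=10-15=-5
r2=104+4=108
r0=5-1=4
CMP r0, #0  (cmp 4,0)
BGT L1: taken
r4=M[108]=17
r4=17-15=2
r2=108+4=112
r0=4-1=3
CMP r0, #0  (cmp 3,0)
BGT L1: taken
r4=M[112]=-7
r4=(-7)-15=-22
r2=112+4=116
r0=3-1=2
CMP r0, #0  (cmp 2,0)
BGT L1: taken
r4=M[116]=-5
r4=(-5)-15=-20
r2=116+4=120
r0=2-1=1
CMP r0, #0  (cmp 1,0)
BGT L1: taken
r4=M[120]=17
r4=17-15=2
r2=120+4=124
r0=1-1=0
CMP r0, #0  (cmp 0,0)
BGT L1: not taken
r4=2|12=14
STR r4, [104] → M[104]=14
halt.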